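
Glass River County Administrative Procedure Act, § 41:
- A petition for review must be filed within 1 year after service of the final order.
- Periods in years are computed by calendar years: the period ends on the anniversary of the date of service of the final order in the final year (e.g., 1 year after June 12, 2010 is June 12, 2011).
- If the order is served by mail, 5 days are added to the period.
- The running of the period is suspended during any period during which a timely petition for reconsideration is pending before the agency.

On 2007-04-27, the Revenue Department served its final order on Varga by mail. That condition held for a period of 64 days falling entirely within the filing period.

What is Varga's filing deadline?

1 year after 2007-04-27 is April 27, 2008.
Service was by mail, adding 5 days: April 27, 2008 + 5 days = May 2, 2008.
Tolling adds 64 days: May 2, 2008 + 64 days = July 5, 2008.

July 5, 2008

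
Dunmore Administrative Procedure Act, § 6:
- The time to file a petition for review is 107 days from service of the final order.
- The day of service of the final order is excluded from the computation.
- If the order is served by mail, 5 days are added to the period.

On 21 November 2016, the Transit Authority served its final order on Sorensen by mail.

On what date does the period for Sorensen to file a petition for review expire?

107 days after 21 November 2016 is March 8, 2017.
Service was by mail, adding 5 days: March 8, 2017 + 5 days = March 13, 2017.

March 13, 2017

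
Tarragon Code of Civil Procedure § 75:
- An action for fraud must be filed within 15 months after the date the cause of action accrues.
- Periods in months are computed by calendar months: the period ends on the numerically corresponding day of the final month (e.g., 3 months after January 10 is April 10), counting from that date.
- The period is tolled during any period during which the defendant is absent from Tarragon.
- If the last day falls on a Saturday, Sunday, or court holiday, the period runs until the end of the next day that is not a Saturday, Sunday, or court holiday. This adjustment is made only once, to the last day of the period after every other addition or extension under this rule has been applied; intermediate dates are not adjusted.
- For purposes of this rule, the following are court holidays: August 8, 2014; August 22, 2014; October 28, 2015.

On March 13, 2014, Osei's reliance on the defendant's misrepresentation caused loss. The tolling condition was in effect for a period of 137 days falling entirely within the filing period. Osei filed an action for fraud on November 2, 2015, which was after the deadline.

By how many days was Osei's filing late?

4 days

15 months after March 13, 2014 is June 13, 2015.
Tolling adds 137 days: June 13, 2015 + 137 days = October 28, 2015.
October 28, 2015 is a listed holiday. The next qualifying day is October 29, 2015.
The deadline is October 29, 2015; from October 29, 2015 to November 2, 2015 is 4 days.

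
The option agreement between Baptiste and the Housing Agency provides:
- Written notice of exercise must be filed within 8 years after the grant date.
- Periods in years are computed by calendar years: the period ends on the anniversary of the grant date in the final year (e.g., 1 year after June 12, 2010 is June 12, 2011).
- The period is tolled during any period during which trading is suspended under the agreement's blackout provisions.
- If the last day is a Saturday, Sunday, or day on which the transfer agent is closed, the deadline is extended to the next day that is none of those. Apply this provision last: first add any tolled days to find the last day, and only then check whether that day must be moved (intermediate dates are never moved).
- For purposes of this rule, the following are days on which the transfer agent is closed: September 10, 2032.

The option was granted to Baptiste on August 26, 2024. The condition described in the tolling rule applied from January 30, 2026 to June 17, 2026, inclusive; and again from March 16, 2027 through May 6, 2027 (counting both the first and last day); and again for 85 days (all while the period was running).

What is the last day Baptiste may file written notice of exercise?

8 years after August 26, 2024 is August 26, 2032.
From January 30, 2026 through June 17, 2026 inclusive is 139 days; tolling adds 139 days: August 26, 2032 + 139 days = January 12, 2033.
From March 16, 2027 through May 6, 2027 inclusive is 52 days; tolling adds 52 days: January 12, 2033 + 52 days = March 5, 2033.
Tolling adds 85 days: March 5, 2033 + 85 days = May 29, 2033.
May 29, 2033 is Sunday. The next qualifying day is May 30, 2033.

May 30, 2033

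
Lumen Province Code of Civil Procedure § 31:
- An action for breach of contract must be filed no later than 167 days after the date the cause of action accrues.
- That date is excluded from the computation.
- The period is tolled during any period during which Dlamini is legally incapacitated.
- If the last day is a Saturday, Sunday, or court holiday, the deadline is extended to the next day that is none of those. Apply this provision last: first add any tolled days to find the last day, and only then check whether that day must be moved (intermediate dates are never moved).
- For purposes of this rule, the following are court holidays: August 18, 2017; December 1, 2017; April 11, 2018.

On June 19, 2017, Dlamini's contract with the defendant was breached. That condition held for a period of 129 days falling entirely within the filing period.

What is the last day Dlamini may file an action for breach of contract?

167 days after June 19, 2017 is December 3, 2017.
Tolling adds 129 days: December 3, 2017 + 129 days = April 11, 2018.
April 11, 2018 is a listed holiday. The next qualifying day is April 12, 2018.

April 12, 2018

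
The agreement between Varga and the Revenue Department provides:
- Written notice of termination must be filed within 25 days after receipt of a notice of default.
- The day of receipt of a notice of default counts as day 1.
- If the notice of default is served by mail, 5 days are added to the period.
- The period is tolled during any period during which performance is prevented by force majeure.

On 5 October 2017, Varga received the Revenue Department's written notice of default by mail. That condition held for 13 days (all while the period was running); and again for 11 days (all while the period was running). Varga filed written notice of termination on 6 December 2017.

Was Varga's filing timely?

No

Counting 5 October 2017 as day 1, day 25 is October 29, 2017.
Service was by mail, adding 5 days: October 29, 2017 + 5 days = November 3, 2017.
Tolling adds 13 days: November 3, 2017 + 13 days = November 16, 2017.
Tolling adds 11 days: November 16, 2017 + 11 days = November 27, 2017.
The deadline is November 27, 2017; the filing on December 6, 2017 is after that date.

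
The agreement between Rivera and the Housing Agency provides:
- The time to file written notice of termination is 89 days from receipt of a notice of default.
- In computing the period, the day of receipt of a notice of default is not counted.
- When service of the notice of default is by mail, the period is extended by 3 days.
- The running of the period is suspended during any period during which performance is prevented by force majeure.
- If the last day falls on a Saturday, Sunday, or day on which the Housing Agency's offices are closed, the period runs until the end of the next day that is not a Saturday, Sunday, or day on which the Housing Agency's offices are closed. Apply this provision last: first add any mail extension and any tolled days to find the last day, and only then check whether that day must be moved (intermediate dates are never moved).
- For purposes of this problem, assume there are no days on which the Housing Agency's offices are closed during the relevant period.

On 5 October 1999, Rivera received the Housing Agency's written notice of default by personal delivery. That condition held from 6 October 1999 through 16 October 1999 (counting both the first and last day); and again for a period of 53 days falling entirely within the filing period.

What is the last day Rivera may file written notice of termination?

89 days after 5 October 1999 is January 2, 2000.
Service was not by mail, so no mail extension applies.
From October 6, 1999 through October 16, 1999 inclusive is 11 days; tolling adds 11 days: January 2, 2000 + 11 days = January 13, 2000.
Tolling adds 53 days: January 13, 2000 + 53 days = March 6, 2000.
March 6, 2000 is a Monday and not a day on which the Housing Agency's offices are closed, so no extension applies.

March 6, 2000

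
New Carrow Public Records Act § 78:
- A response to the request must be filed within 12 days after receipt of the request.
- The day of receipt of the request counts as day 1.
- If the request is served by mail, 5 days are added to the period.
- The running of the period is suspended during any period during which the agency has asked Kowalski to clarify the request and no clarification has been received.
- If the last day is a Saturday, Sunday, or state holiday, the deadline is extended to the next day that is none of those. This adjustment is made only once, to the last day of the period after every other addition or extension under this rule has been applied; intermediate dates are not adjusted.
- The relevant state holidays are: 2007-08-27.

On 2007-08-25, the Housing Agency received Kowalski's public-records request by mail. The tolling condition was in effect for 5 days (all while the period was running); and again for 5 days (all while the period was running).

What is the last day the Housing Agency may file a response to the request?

September 20, 2007

Counting 2007-08-25 as day 1, day 12 is September 5, 2007.
Service was by mail, adding 5 days: September 5, 2007 + 5 days = September 10, 2007.
Tolling adds 5 days: September 10, 2007 + 5 days = September 15, 2007.
Tolling adds 5 days: September 15, 2007 + 5 days = September 20, 2007.
September 20, 2007 is a Thursday and not a state holiday, so no extension applies.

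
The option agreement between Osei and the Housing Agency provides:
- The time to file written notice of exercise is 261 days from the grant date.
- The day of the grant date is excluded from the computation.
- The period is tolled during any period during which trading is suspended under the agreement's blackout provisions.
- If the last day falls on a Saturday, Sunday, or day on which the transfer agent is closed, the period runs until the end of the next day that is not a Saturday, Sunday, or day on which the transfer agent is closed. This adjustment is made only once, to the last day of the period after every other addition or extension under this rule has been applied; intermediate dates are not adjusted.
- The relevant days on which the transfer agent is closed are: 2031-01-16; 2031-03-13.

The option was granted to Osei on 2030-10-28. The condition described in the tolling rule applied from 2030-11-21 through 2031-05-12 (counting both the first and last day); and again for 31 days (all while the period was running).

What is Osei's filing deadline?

February 5, 2032

261 days after 2030-10-28 is July 16, 2031.
From November 21, 2030 through May 12, 2031 inclusive is 173 days; tolling adds 173 days: July 16, 2031 + 173 days = January 5, 2032.
Tolling adds 31 days: January 5, 2032 + 31 days = February 5, 2032.
February 5, 2032 is a Thursday and not a day on which the transfer agent is closed, so no extension applies.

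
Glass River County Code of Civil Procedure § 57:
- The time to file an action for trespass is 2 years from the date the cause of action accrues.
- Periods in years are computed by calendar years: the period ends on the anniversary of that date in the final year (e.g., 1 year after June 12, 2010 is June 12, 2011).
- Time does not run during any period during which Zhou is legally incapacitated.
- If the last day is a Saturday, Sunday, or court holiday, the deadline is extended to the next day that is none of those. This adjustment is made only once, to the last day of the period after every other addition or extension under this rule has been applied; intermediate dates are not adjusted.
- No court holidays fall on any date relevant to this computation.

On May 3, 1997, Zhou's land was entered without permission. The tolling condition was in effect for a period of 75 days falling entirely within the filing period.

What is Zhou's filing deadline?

July 19, 1999

2 years after May 3, 1997 is May 3, 1999.
Tolling adds 75 days: May 3, 1999 + 75 days = July 17, 1999.
July 17, 1999 is Saturday; July 18, 1999 is Sunday. The next qualifying day is July 19, 1999.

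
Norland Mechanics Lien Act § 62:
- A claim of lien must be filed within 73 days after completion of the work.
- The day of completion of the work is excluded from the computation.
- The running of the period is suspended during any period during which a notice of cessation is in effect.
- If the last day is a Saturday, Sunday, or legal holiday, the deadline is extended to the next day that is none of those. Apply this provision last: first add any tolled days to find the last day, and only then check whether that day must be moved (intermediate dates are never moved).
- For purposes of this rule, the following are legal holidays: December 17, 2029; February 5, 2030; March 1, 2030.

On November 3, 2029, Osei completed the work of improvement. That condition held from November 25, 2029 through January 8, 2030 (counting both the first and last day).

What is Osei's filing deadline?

73 days after November 3, 2029 is January 15, 2030.
From November 25, 2029 through January 8, 2030 inclusive is 45 days; tolling adds 45 days: January 15, 2030 + 45 days = March 1, 2030.
March 1, 2030 is a listed holiday; March 2, 2030 is Saturday; March 3, 2030 is Sunday. The next qualifying day is March 4, 2030.

March 4, 2030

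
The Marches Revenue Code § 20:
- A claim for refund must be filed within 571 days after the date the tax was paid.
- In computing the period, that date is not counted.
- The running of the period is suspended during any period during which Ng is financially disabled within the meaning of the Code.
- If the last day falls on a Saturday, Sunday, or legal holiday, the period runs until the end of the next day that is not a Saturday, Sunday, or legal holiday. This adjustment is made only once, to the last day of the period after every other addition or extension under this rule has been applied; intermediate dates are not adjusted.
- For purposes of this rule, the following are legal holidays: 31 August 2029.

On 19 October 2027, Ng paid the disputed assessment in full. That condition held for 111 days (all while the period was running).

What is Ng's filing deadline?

571 days after 19 October 2027 is May 12, 2029.
Tolling adds 111 days: May 12, 2029 + 111 days = August 31, 2029.
August 31, 2029 is a listed holiday; September 1, 2029 is Saturday; September 2, 2029 is Sunday. The next qualifying day is September 3, 2029.

September 3, 2029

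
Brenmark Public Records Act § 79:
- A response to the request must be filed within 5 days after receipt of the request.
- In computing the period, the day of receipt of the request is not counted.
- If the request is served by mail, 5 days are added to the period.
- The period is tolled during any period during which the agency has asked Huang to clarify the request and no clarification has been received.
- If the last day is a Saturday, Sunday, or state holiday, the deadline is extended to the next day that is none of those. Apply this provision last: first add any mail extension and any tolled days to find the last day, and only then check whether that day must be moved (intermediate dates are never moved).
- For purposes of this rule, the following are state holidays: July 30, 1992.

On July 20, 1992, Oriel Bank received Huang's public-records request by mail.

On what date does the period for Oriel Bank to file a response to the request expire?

July 31, 1992

5 days after July 20, 1992 is July 25, 1992.
Service was by mail, adding 5 days: July 25, 1992 + 5 days = July 30, 1992.
July 30, 1992 is a listed holiday. The next qualifying day is July 31, 1992.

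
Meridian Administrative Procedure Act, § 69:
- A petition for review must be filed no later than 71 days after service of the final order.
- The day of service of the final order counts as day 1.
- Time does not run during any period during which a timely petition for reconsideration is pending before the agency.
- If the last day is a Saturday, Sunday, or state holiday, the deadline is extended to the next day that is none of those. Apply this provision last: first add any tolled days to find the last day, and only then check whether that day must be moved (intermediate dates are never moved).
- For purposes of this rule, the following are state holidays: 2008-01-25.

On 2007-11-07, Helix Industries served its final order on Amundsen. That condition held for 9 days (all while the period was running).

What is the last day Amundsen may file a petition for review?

Counting 2007-11-07 as day 1, day 71 is January 16, 2008.
Tolling adds 9 days: January 16, 2008 + 9 days = January 25, 2008.
January 25, 2008 is a listed holiday; January 26, 2008 is Saturday; January 27, 2008 is Sunday. The next qualifying day is January 28, 2008.

January 28, 2008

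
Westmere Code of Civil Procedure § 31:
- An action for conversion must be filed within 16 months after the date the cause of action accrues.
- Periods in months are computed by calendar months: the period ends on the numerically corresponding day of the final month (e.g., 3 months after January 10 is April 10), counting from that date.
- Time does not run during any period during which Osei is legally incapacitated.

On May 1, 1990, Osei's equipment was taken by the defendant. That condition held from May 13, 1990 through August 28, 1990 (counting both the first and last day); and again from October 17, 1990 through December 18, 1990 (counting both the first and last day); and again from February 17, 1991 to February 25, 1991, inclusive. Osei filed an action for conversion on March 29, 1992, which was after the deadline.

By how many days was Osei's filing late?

30 days

16 months after May 1, 1990 is September 1, 1991.
From May 13, 1990 through August 28, 1990 inclusive is 108 days; tolling adds 108 days: September 1, 1991 + 108 days = December 18, 1991.
From October 17, 1990 through December 18, 1990 inclusive is 63 days; tolling adds 63 days: December 18, 1991 + 63 days = February 19, 1992.
From February 17, 1991 through February 25, 1991 inclusive is 9 days; tolling adds 9 days: February 19, 1992 + 9 days = February 28, 1992.
The deadline is February 28, 1992; from February 28, 1992 to March 29, 1992 is 30 days.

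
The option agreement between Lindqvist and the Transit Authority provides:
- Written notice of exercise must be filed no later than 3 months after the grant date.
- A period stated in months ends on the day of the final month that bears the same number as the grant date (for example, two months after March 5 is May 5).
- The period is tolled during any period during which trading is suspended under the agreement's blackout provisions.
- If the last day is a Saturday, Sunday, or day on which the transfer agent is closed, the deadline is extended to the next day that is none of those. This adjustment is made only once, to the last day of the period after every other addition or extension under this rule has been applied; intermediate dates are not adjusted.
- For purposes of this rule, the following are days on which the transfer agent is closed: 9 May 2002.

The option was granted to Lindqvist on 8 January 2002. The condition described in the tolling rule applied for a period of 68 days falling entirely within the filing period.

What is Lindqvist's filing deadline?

3 months after 8 January 2002 is April 8, 2002.
Tolling adds 68 days: April 8, 2002 + 68 days = June 15, 2002.
June 15, 2002 is Saturday; June 16, 2002 is Sunday. The next qualifying day is June 17, 2002.

June 17, 2002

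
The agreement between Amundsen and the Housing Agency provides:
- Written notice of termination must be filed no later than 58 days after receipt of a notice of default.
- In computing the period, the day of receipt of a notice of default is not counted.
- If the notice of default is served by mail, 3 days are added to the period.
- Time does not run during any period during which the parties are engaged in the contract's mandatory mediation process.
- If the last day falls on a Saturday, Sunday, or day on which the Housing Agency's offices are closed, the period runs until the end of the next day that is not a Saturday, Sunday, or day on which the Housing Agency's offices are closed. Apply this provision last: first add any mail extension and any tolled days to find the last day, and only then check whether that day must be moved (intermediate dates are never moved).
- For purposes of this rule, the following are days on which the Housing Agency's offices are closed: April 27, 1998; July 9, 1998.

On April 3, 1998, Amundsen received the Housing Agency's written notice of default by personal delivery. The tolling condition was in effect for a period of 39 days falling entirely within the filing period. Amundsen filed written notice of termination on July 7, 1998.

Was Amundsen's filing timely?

58 days after April 3, 1998 is May 31, 1998.
Service was not by mail, so no mail extension applies.
Tolling adds 39 days: May 31, 1998 + 39 days = July 9, 1998.
July 9, 1998 is a listed holiday. The next qualifying day is July 10, 1998.
The deadline is July 10, 1998; the filing on July 7, 1998 is on or before that date.

Yes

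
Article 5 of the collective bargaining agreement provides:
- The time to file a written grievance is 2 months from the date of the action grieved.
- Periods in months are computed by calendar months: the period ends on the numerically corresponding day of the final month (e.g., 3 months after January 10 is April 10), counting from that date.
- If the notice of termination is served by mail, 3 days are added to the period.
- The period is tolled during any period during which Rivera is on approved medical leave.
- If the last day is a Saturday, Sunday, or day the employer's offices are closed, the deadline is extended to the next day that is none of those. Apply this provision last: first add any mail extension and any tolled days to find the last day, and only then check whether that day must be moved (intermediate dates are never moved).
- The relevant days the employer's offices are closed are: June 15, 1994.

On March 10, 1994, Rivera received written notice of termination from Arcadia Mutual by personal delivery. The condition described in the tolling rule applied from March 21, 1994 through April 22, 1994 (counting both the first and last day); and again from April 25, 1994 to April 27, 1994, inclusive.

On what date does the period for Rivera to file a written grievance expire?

June 16, 1994

2 months after March 10, 1994 is May 10, 1994.
Service was not by mail, so no mail extension applies.
From March 21, 1994 through April 22, 1994 inclusive is 33 days; tolling adds 33 days: May 10, 1994 + 33 days = June 12, 1994.
From April 25, 1994 through April 27, 1994 inclusive is 3 days; tolling adds 3 days: June 12, 1994 + 3 days = June 15, 1994.
June 15, 1994 is a listed holiday. The next qualifying day is June 16, 1994.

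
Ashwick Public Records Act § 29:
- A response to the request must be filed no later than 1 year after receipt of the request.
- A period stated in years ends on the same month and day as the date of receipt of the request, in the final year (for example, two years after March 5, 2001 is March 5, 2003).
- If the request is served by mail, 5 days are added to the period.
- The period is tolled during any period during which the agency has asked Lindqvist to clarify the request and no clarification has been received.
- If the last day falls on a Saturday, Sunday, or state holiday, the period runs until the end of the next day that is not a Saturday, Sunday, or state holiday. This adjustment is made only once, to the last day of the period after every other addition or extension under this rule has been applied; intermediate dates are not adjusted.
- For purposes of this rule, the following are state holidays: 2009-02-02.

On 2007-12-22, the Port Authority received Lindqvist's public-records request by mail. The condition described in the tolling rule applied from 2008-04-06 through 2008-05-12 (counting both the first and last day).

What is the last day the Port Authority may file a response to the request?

1 year after 2007-12-22 is December 22, 2008.
Service was by mail, adding 5 days: December 22, 2008 + 5 days = December 27, 2008.
From April 6, 2008 through May 12, 2008 inclusive is 37 days; tolling adds 37 days: December 27, 2008 + 37 days = February 2, 2009.
February 2, 2009 is a listed holiday. The next qualifying day is February 3, 2009.

February 3, 2009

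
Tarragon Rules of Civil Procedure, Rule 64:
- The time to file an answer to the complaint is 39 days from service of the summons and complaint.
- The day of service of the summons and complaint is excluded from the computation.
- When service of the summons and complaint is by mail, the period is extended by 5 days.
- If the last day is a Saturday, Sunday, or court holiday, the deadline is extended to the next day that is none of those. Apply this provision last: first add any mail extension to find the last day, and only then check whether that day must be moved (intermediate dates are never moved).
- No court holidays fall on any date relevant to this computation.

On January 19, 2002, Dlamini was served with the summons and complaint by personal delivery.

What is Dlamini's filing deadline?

39 days after January 19, 2002 is February 27, 2002.
Service was not by mail, so no mail extension applies.
February 27, 2002 is a Wednesday and not a court holiday, so no extension applies.

February 27, 2002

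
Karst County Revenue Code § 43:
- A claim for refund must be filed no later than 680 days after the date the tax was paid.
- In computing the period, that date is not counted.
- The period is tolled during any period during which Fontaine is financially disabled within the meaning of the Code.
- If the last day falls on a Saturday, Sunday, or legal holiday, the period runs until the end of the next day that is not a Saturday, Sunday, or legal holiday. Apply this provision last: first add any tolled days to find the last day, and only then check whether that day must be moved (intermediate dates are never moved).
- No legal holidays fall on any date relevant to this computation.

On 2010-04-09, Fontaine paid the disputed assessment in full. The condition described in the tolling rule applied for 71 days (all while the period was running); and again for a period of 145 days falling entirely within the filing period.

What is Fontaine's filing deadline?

680 days after 2010-04-09 is February 18, 2012.
Tolling adds 71 days: February 18, 2012 + 71 days = April 29, 2012.
Tolling adds 145 days: April 29, 2012 + 145 days = September 21, 2012.
September 21, 2012 is a Friday and not a legal holiday, so no extension applies.

September 21, 2012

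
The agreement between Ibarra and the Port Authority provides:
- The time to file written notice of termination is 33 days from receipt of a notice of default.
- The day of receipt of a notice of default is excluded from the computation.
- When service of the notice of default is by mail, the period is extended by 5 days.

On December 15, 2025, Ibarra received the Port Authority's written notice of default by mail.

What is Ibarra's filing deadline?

January 22, 2026

33 days after December 15, 2025 is January 17, 2026.
Service was by mail, adding 5 days: January 17, 2026 + 5 days = January 22, 2026.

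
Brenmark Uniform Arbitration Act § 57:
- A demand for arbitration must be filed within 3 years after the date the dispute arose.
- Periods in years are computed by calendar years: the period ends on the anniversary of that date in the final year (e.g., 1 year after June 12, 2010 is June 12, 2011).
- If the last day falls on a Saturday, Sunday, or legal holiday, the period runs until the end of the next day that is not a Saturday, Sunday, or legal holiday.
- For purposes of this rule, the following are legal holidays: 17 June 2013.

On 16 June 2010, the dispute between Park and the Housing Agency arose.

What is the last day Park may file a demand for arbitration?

June 18, 2013

3 years after 16 June 2010 is June 16, 2013.
June 16, 2013 is Sunday; June 17, 2013 is a listed holiday. The next qualifying day is June 18, 2013.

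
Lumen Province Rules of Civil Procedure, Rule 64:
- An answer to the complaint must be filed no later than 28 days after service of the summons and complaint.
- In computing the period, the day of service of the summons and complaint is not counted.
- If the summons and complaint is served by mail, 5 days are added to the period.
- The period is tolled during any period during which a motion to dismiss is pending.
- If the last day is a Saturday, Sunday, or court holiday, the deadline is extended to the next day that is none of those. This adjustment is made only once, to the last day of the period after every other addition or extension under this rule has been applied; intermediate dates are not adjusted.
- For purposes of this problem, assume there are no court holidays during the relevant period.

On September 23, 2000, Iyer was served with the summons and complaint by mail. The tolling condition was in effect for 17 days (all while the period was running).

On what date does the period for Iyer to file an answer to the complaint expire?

28 days after September 23, 2000 is October 21, 2000.
Service was by mail, adding 5 days: October 21, 2000 + 5 days = October 26, 2000.
Tolling adds 17 days: October 26, 2000 + 17 days = November 12, 2000.
November 12, 2000 is Sunday. The next qualifying day is November 13, 2000.

November 13, 2000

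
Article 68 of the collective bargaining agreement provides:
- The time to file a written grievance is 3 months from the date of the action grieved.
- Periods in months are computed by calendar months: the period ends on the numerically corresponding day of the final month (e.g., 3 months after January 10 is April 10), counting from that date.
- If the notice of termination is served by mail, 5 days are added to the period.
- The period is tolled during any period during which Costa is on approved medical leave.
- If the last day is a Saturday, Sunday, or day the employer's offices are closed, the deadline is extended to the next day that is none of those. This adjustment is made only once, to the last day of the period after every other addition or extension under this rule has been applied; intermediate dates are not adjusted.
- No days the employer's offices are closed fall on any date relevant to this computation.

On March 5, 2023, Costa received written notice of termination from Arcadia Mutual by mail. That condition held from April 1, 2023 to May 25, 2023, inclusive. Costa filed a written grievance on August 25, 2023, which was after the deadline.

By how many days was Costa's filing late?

3 months after March 5, 2023 is June 5, 2023.
Service was by mail, adding 5 days: June 5, 2023 + 5 days = June 10, 2023.
From April 1, 2023 through May 25, 2023 inclusive is 55 days; tolling adds 55 days: June 10, 2023 + 55 days = August 4, 2023.
August 4, 2023 is a Friday and not a day the employer's offices are closed, so no extension applies.
The deadline is August 4, 2023; from August 4, 2023 to August 25, 2023 is 21 days.

21 days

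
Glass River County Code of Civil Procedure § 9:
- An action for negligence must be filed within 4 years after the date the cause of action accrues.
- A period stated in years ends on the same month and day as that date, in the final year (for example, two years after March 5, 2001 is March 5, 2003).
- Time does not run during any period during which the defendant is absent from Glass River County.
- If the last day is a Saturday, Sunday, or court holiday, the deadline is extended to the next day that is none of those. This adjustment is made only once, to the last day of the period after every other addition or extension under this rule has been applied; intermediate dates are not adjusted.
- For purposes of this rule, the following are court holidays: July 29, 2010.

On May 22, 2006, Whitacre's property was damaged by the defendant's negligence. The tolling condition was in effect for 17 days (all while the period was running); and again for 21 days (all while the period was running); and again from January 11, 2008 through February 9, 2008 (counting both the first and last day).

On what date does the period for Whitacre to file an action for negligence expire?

July 30, 2010

4 years after May 22, 2006 is May 22, 2010.
Tolling adds 17 days: May 22, 2010 + 17 days = June 8, 2010.
Tolling adds 21 days: June 8, 2010 + 21 days = June 29, 2010.
From January 11, 2008 through February 9, 2008 inclusive is 30 days; tolling adds 30 days: June 29, 2010 + 30 days = July 29, 2010.
July 29, 2010 is a listed holiday. The next qualifying day is July 30, 2010.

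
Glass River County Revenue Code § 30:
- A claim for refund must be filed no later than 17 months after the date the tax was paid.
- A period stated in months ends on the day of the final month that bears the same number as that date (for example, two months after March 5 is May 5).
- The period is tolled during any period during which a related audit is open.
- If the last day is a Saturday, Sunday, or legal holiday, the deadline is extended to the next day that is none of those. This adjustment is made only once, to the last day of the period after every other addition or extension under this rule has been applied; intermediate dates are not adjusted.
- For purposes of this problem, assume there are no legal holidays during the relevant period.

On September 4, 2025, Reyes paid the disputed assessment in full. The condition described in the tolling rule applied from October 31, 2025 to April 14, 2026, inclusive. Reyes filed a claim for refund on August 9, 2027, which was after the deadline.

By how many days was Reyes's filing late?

20 days

17 months after September 4, 2025 is February 4, 2027.
From October 31, 2025 through April 14, 2026 inclusive is 166 days; tolling adds 166 days: February 4, 2027 + 166 days = July 20, 2027.
July 20, 2027 is a Tuesday and not a legal holiday, so no extension applies.
The deadline is July 20, 2027; from July 20, 2027 to August 9, 2027 is 20 days.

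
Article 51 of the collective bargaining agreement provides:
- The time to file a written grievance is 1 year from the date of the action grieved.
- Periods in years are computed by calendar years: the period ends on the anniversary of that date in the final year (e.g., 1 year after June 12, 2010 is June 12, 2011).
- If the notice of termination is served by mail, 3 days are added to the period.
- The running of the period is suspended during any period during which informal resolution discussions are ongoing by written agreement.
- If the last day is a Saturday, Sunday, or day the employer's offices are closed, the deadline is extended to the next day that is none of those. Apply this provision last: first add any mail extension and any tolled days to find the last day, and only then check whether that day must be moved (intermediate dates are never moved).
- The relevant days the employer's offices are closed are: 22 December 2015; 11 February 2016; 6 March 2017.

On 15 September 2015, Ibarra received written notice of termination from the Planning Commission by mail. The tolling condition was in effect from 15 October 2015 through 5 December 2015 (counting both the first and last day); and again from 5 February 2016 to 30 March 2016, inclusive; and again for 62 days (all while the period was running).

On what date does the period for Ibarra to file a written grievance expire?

March 7, 2017

1 year after 15 September 2015 is September 15, 2016.
Service was by mail, adding 3 days: September 15, 2016 + 3 days = September 18, 2016.
From October 15, 2015 through December 5, 2015 inclusive is 52 days; tolling adds 52 days: September 18, 2016 + 52 days = November 9, 2016.
From February 5, 2016 through March 30, 2016 inclusive is 55 days; tolling adds 55 days: November 9, 2016 + 55 days = January 3, 2017.
Tolling adds 62 days: January 3, 2017 + 62 days = March 6, 2017.
March 6, 2017 is a listed holiday. The next qualifying day is March 7, 2017.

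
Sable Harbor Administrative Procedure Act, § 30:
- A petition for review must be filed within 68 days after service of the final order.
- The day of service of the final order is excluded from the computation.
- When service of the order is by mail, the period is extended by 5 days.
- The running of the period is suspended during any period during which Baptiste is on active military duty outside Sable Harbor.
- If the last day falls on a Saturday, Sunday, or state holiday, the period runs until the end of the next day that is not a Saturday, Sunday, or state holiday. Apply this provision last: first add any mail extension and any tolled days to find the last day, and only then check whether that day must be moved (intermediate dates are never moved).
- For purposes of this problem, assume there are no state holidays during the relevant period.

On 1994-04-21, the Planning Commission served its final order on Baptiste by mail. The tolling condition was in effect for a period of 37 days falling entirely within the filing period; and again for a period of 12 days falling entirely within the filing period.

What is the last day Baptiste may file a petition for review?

68 days after 1994-04-21 is June 28, 1994.
Service was by mail, adding 5 days: June 28, 1994 + 5 days = July 3, 1994.
Tolling adds 37 days: July 3, 1994 + 37 days = August 9, 1994.
Tolling adds 12 days: August 9, 1994 + 12 days = August 21, 1994.
August 21, 1994 is Sunday. The next qualifying day is August 22, 1994.

August 22, 1994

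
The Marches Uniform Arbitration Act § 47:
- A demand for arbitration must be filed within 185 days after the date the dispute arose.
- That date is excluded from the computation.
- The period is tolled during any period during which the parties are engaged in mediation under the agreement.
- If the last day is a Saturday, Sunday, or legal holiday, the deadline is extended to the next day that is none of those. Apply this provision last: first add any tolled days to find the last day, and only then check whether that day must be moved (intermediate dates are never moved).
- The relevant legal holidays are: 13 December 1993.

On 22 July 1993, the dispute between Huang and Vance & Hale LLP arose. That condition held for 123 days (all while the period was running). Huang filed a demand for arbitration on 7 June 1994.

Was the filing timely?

185 days after 22 July 1993 is January 23, 1994.
Tolling adds 123 days: January 23, 1994 + 123 days = May 26, 1994.
May 26, 1994 is a Thursday and not a legal holiday, so no extension applies.
The deadline is May 26, 1994; the filing on June 7, 1994 is after that date.

No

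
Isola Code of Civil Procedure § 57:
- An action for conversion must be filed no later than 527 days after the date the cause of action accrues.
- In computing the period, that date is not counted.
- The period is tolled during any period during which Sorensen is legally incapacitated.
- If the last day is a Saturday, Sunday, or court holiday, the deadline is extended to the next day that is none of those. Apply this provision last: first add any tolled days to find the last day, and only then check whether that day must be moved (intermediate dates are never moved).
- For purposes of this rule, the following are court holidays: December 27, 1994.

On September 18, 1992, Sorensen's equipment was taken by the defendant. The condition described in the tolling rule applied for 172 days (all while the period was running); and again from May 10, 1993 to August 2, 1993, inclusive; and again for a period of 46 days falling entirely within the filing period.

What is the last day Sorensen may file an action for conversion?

527 days after September 18, 1992 is February 27, 1994.
Tolling adds 172 days: February 27, 1994 + 172 days = August 18, 1994.
From May 10, 1993 through August 2, 1993 inclusive is 85 days; tolling adds 85 days: August 18, 1994 + 85 days = November 11, 1994.
Tolling adds 46 days: November 11, 1994 + 46 days = December 27, 1994.
December 27, 1994 is a listed holiday. The next qualifying day is December 28, 1994.

December 28, 1994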